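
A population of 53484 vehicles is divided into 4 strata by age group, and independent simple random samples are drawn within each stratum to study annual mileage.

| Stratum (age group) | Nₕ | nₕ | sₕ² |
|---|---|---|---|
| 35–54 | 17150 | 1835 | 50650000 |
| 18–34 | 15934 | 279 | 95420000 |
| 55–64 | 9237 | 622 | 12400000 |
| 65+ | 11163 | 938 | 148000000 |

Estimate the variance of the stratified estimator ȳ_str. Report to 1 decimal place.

39208.8

Var(ȳ_str) = Σₕ Wₕ²(1 − fₕ)sₕ²/nₕ with Wₕ = Nₕ/N, N = 53484.
35–54: Wₕ = 0.32065664; term = 0.32065664²·(1 − 0.10699708)·50650000/1835 = 2534.4093.
18–34: Wₕ = 0.29792087; term = 0.29792087²·(1 − 0.01750973)·95420000/279 = 29823.962.
55–64: Wₕ = 0.17270586; term = 0.17270586²·(1 − 0.06733788)·12400000/622 = 554.5871.
65+: Wₕ = 0.20871663; term = 0.20871663²·(1 − 0.08402759)·148000000/938 = 6295.8643.
Sum = 39208.823.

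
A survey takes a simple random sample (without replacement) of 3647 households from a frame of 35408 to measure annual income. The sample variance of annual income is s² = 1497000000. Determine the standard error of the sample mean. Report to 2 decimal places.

606.79

Under SRS without replacement, Var(ȳ) = (1 − f)·s²/n with f = n/N = 3647/35408 = 0.10299932.
Var(ȳ) = (1 − 0.10299932)·1497000000/3647 = 0.89700068·410474.36 = 368195.78.
SE(ȳ) = √(368195.78) = 606.79.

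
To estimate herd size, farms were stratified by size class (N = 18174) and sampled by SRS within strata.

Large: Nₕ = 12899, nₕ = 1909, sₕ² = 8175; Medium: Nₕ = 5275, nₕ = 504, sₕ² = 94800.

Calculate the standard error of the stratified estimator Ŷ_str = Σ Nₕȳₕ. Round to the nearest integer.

73081

Var(Ŷ_str) = Σₕ Nₕ²(1 − fₕ)sₕ²/nₕ.
Large: 12899²·(1 − 1909/12899)·8175/1909 = 6.0706552 × 10^8.
Medium: 5275²·(1 − 504/5275)·94800/504 = 4.7337976 × 10^9.
Sum = 5.3408631 × 10^9.
SE = √(5.3408631 × 10^9) = 73081.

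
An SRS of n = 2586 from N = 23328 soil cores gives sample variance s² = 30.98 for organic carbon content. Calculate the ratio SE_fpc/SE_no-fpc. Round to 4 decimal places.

f = n/N = 2586/23328 = 0.11085391.
SE_no-fpc = √(s²/n) = 0.10945269; SE_fpc = √((1−f)s²/n) = 0.10320792.
Ratio = √(1−f) = 0.94294543.

0.9429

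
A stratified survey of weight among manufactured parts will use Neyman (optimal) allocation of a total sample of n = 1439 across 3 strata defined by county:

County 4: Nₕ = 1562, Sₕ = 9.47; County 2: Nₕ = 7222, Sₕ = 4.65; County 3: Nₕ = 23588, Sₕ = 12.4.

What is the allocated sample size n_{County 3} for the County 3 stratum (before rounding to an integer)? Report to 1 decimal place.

Neyman allocation: nₕ = n·NₕSₕ / Σⱼ NⱼSⱼ.
Σ NⱼSⱼ = 1562·9.47 + 7222·4.65 + 23588·12.4 = 340865.64.
n_{County 3} = 1439·23588·12.4 / 340865.64 = 1234.8.

1234.8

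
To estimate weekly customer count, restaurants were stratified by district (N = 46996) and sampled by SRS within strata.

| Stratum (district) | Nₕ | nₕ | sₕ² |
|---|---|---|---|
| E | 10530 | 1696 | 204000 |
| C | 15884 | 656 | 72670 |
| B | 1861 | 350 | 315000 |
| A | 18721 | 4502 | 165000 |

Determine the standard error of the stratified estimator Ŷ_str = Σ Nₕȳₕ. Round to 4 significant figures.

224200

Var(Ŷ_str) = Σₕ Nₕ²(1 − fₕ)sₕ²/nₕ.
E: 10530²·(1 − 1696/10530)·204000/1696 = 1.1188969 × 10^10.
C: 15884²·(1 − 656/15884)·72670/656 = 2.6795019 × 10^10.
B: 1861²·(1 − 350/1861)·315000/350 = 2.5307739 × 10^9.
A: 18721²·(1 − 4502/18721)·165000/4502 = 9.7561069 × 10^9.
Sum = 5.0270869 × 10^10.
SE = √(5.0270869 × 10^10) = 224200.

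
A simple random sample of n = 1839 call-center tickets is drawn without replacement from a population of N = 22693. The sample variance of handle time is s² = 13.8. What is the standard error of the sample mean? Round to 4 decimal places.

Under SRS without replacement, Var(ȳ) = (1 − f)·s²/n with f = n/N = 1839/22693 = 0.08103821.
Var(ȳ) = (1 − 0.08103821)·13.8/1839 = 0.91896179·0.0075040783 = 0.0068959613.
SE(ȳ) = √(0.0068959613) = 0.0830.

0.0830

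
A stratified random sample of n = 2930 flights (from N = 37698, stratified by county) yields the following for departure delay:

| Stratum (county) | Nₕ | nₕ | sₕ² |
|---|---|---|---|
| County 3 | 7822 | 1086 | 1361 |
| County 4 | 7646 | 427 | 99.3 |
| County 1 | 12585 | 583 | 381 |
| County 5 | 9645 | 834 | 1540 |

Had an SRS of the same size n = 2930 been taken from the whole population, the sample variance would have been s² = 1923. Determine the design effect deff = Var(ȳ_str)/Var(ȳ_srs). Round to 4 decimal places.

0.3889

Var(ȳ_str) = Σ Wₕ²(1−fₕ)sₕ²/nₕ with Wₕ = Nₕ/37698:
  County 3: (7822/37698)²·(1−1086/7822)·1361/1086 = 0.046463462
  County 4: (7646/37698)²·(1−427/7646)·99.3/427 = 0.0090322529
  County 1: (12585/37698)²·(1−583/12585)·381/583 = 0.069458699
  County 5: (9645/37698)²·(1−834/9645)·1540/834 = 0.11041943
  → Var(ȳ_str) = 0.23537384.
Var(ȳ_srs) = (1 − 2930/37698)·1923/2930 = 0.60530333.
deff = 0.23537384 / 0.60530333 = 0.3889.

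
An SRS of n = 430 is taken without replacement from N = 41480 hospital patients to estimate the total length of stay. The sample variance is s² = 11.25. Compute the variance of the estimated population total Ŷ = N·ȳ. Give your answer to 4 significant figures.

4.455 × 10^7

Var(Ŷ) = N²·Var(ȳ) = N²·(1 − n/N)·s²/n.
f = 430/41480 = 0.01036644; Var(ȳ) = 0.98963356·11.25/430 = 0.025891576.
Var(Ŷ) = 41480² · 0.025891576 = 4.4548797 × 10^7.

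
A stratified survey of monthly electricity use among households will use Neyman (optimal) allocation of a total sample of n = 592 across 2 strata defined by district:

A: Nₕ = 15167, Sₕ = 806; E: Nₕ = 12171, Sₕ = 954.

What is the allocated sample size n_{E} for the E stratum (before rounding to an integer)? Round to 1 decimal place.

288.4

Neyman allocation: nₕ = n·NₕSₕ / Σⱼ NⱼSⱼ.
Σ NⱼSⱼ = 15167·806 + 12171·954 = 2.3835736 × 10^7.
n_{E} = 592·12171·954 / (2.3835736 × 10^7) = 288.4.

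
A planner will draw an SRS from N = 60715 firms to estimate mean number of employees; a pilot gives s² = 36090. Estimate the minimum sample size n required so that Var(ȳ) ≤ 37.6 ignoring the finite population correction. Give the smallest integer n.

Without fpc, n₀ = s²/D = 36090/37.6 = 959.8404.
Rounding up, n = 960.

960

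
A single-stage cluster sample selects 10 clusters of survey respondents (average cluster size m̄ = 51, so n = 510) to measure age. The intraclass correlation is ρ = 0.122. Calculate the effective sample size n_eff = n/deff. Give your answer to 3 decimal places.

71.831

deff = 1 + (51 − 1)·0.122 = 1 + 6.1 = 7.1.
n_eff = 510 / 7.1 = 71.831.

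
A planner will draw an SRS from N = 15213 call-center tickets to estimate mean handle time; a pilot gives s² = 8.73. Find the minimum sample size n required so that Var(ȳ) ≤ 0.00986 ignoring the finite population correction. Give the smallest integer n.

Without fpc, n₀ = s²/D = 8.73/0.00986 = 885.3955.
Rounding up, n = 886.

886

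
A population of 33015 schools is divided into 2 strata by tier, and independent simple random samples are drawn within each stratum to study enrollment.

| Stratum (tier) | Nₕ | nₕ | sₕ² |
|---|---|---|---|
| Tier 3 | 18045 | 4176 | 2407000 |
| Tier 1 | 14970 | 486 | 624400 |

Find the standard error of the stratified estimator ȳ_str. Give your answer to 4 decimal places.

19.6955

Var(ȳ_str) = Σₕ Wₕ²(1 − fₕ)sₕ²/nₕ with Wₕ = Nₕ/N, N = 33015.
Tier 3: Wₕ = 0.54656974; term = 0.54656974²·(1 − 0.23142145)·2407000/4176 = 132.34119.
Tier 1: Wₕ = 0.45343026; term = 0.45343026²·(1 − 0.03246493)·624400/486 = 255.57263.
Sum = 387.91382.
SE = √(387.91382) = 19.6955.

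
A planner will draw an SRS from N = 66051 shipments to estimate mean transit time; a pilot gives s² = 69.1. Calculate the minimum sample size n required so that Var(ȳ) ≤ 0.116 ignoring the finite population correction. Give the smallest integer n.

Without fpc, n₀ = s²/D = 69.1/0.116 = 595.6897.
Rounding up, n = 596.

596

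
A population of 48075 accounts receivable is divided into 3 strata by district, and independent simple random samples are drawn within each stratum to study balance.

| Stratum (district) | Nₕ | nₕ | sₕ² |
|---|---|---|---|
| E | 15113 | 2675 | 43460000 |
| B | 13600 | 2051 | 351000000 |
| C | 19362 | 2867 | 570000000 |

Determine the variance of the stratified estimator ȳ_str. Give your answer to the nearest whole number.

40425

Var(ȳ_str) = Σₕ Wₕ²(1 − fₕ)sₕ²/nₕ with Wₕ = Nₕ/N, N = 48075.
E: Wₕ = 0.31436297; term = 0.31436297²·(1 − 0.17699993)·43460000/2675 = 1321.3826.
B: Wₕ = 0.28289132; term = 0.28289132²·(1 − 0.15080882)·351000000/2051 = 11630.173.
C: Wₕ = 0.40274571; term = 0.40274571²·(1 − 0.14807355)·570000000/2867 = 27473.318.
Sum = 40424.874.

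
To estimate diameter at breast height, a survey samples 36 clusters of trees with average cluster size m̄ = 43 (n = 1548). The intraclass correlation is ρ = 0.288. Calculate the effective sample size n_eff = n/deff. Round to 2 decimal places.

deff = 1 + (43 − 1)·0.288 = 1 + 12.096 = 13.096.
n_eff = 1548 / 13.096 = 118.20.

118.20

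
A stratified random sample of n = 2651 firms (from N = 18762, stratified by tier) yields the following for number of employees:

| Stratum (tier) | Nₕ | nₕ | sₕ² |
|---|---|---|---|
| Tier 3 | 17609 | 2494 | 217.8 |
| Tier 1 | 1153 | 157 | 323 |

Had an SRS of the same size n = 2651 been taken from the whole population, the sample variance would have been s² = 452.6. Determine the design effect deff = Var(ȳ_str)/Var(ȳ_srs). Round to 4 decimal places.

Var(ȳ_str) = Σ Wₕ²(1−fₕ)sₕ²/nₕ with Wₕ = Nₕ/18762:
  Tier 3: (17609/18762)²·(1−2494/17609)·217.8/2494 = 0.066030716
  Tier 1: (1153/18762)²·(1−157/1153)·323/157 = 0.0067117111
  → Var(ȳ_str) = 0.072742427.
Var(ȳ_srs) = (1 − 2651/18762)·452.6/2651 = 0.1466048.
deff = 0.072742427 / 0.1466048 = 0.4962.

0.4962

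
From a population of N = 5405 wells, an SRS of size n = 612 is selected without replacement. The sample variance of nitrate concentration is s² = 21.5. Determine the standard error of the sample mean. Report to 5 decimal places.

0.17650

Under SRS without replacement, Var(ȳ) = (1 − f)·s²/n with f = n/N = 612/5405 = 0.11322849.
Var(ȳ) = (1 − 0.11322849)·21.5/612 = 0.88677151·0.035130719 = 0.031152921.
SE(ȳ) = √(0.031152921) = 0.17650.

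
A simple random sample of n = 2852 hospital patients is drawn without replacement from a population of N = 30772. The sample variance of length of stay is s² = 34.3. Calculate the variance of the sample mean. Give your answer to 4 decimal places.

Under SRS without replacement, Var(ȳ) = (1 − f)·s²/n with f = n/N = 2852/30772 = 0.09268166.
Var(ȳ) = (1 − 0.09268166)·34.3/2852 = 0.90731834·0.012026648 = 0.010911998.

0.0109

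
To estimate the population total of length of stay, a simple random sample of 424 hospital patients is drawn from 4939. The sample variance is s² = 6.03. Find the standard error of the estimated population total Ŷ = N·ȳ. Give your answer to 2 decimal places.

Var(Ŷ) = N²·Var(ȳ) = N²·(1 − n/N)·s²/n.
f = 424/4939 = 0.08584734; Var(ȳ) = 0.91415266·6.03/424 = 0.013000803.
Var(Ŷ) = 4939² · 0.013000803 = 317137.96.
SE(Ŷ) = √(317137.96) = 563.15.

563.15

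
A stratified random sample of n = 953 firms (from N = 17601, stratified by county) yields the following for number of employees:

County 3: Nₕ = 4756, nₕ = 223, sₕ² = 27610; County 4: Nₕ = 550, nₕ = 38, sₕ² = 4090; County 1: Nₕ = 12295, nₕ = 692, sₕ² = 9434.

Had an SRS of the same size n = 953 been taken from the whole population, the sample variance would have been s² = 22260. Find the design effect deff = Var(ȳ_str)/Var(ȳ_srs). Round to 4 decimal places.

0.6786

Var(ȳ_str) = Σ Wₕ²(1−fₕ)sₕ²/nₕ with Wₕ = Nₕ/17601:
  County 3: (4756/17601)²·(1−223/4756)·27610/223 = 8.6161732
  County 4: (550/17601)²·(1−38/550)·4090/38 = 0.097835772
  County 1: (12295/17601)²·(1−692/12295)·9434/692 = 6.2778931
  → Var(ȳ_str) = 14.991902.
Var(ȳ_srs) = (1 − 953/17601)·22260/953 = 22.093117.
deff = 14.991902 / 22.093117 = 0.6786.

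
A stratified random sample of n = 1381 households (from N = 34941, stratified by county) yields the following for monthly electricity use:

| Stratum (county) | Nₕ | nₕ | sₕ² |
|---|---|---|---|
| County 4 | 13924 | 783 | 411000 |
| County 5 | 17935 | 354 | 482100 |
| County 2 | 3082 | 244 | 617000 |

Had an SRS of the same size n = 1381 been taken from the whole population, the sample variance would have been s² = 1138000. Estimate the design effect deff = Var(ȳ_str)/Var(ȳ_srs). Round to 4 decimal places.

0.5667

Var(ȳ_str) = Σ Wₕ²(1−fₕ)sₕ²/nₕ with Wₕ = Nₕ/34941:
  County 4: (13924/34941)²·(1−783/13924)·411000/783 = 78.668674
  County 5: (17935/34941)²·(1−354/17935)·482100/354 = 351.72899
  County 2: (3082/34941)²·(1−244/3082)·617000/244 = 18.116308
  → Var(ȳ_str) = 448.51397.
Var(ȳ_srs) = (1 − 1381/34941)·1138000/1381 = 791.47136.
deff = 448.51397 / 791.47136 = 0.5667.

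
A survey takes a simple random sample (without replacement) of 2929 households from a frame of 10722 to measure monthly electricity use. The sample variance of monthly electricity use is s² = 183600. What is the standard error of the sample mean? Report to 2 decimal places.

6.75

Under SRS without replacement, Var(ȳ) = (1 − f)·s²/n with f = n/N = 2929/10722 = 0.27317665.
Var(ȳ) = (1 − 0.27317665)·183600/2929 = 0.72682335·62.68351 = 45.559839.
SE(ȳ) = √(45.559839) = 6.75.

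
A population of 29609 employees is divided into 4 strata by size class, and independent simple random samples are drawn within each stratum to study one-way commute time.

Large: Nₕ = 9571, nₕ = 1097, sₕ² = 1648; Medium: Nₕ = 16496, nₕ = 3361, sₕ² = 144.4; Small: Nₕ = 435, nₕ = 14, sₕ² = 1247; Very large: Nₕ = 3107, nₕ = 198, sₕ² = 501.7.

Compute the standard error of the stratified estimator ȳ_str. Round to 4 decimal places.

Var(ȳ_str) = Σₕ Wₕ²(1 − fₕ)sₕ²/nₕ with Wₕ = Nₕ/N, N = 29609.
Large: Wₕ = 0.32324631; term = 0.32324631²·(1 − 0.11461707)·1648/1097 = 0.1389789.
Medium: Wₕ = 0.55712790; term = 0.55712790²·(1 − 0.20374636)·144.4/3361 = 0.010618421.
Small: Wₕ = 0.01469148; term = 0.01469148²·(1 − 0.03218391)·1247/14 = 0.018606397.
Very large: Wₕ = 0.10493431; term = 0.10493431²·(1 − 0.06372707)·501.7/198 = 0.0261226.
Sum = 0.19432632.
SE = √(0.19432632) = 0.4408.

0.4408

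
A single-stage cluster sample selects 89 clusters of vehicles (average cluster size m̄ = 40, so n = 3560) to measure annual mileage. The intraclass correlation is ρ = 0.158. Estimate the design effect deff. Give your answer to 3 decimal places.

deff = 1 + (40 − 1)·0.158 = 1 + 6.162 = 7.162.

7.162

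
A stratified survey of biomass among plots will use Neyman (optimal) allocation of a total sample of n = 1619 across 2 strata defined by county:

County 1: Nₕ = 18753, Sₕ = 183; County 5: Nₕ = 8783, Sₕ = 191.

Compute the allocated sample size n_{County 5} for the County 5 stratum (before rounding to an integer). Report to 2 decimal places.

531.57

Neyman allocation: nₕ = n·NₕSₕ / Σⱼ NⱼSⱼ.
Σ NⱼSⱼ = 18753·183 + 8783·191 = 5.109352 × 10^6.
n_{County 5} = 1619·8783·191 / (5.109352 × 10^6) = 531.57.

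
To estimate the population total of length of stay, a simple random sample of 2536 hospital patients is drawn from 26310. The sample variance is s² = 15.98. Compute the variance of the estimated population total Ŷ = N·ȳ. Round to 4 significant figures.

Var(Ŷ) = N²·Var(ȳ) = N²·(1 − n/N)·s²/n.
f = 2536/26310 = 0.09638921; Var(ȳ) = 0.90361079·15.98/2536 = 0.0056938882.
Var(Ŷ) = 26310² · 0.0056938882 = 3.9414011 × 10^6.

3.941 × 10^6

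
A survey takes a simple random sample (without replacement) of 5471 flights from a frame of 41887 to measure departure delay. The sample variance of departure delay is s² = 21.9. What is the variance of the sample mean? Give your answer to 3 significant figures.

Under SRS without replacement, Var(ȳ) = (1 − f)·s²/n with f = n/N = 5471/41887 = 0.13061332.
Var(ȳ) = (1 − 0.13061332)·21.9/5471 = 0.86938668·0.0040029245 = 0.0034800893.

0.00348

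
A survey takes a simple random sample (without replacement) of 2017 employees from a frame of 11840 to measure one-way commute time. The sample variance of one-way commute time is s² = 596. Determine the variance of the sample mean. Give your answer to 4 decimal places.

0.2452

Under SRS without replacement, Var(ȳ) = (1 − f)·s²/n with f = n/N = 2017/11840 = 0.17035473.
Var(ȳ) = (1 − 0.17035473)·596/2017 = 0.82964527·0.29548835 = 0.24515051.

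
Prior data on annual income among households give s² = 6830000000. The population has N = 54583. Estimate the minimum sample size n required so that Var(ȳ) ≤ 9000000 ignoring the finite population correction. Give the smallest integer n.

Without fpc, n₀ = s²/D = 6830000000/9000000 = 758.8889.
Rounding up, n = 759.

759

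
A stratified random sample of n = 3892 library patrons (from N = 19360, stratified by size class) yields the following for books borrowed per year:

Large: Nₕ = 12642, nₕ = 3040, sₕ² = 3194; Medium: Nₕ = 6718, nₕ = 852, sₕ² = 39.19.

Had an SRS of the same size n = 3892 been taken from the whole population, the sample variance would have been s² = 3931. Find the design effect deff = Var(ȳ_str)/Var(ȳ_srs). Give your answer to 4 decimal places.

0.4277

Var(ȳ_str) = Σ Wₕ²(1−fₕ)sₕ²/nₕ with Wₕ = Nₕ/19360:
  Large: (12642/19360)²·(1−3040/12642)·3194/3040 = 0.34027349
  Medium: (6718/19360)²·(1−852/6718)·39.19/852 = 0.0048362308
  → Var(ȳ_str) = 0.34510972.
Var(ȳ_srs) = (1 − 3892/19360)·3931/3892 = 0.80697303.
deff = 0.34510972 / 0.80697303 = 0.4277.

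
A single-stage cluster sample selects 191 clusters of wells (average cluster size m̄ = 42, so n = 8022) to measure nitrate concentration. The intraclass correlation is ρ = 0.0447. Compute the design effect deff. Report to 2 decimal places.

2.83

deff = 1 + (42 − 1)·0.0447 = 1 + 1.8327 = 2.8327.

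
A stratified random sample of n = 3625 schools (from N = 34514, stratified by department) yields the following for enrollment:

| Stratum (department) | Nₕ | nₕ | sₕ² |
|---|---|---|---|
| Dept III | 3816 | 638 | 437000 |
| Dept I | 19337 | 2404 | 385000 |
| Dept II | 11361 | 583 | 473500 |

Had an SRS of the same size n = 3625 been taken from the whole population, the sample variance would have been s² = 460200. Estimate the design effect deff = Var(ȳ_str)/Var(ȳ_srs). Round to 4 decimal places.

Var(ȳ_str) = Σ Wₕ²(1−fₕ)sₕ²/nₕ with Wₕ = Nₕ/34514:
  Dept III: (3816/34514)²·(1−638/3816)·437000/638 = 6.9732049
  Dept I: (19337/34514)²·(1−2404/19337)·385000/2404 = 44.020876
  Dept II: (11361/34514)²·(1−583/11361)·473500/583 = 83.48637
  → Var(ȳ_str) = 134.48045.
Var(ȳ_srs) = (1 − 3625/34514)·460200/3625 = 113.618.
deff = 134.48045 / 113.618 = 1.1836.

1.1836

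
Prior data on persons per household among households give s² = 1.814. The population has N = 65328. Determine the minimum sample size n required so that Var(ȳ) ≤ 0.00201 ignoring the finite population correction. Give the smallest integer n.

Without fpc, n₀ = s²/D = 1.814/0.00201 = 902.4876.
Rounding up, n = 903.

903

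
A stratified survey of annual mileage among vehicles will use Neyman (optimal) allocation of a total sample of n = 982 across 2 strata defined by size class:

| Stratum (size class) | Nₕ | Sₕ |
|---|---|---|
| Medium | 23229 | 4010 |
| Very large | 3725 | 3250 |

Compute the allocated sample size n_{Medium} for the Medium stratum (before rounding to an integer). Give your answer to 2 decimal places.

869.05

Neyman allocation: nₕ = n·NₕSₕ / Σⱼ NⱼSⱼ.
Σ NⱼSⱼ = 23229·4010 + 3725·3250 = 1.0525454 × 10^8.
n_{Medium} = 982·23229·4010 / (1.0525454 × 10^8) = 869.05.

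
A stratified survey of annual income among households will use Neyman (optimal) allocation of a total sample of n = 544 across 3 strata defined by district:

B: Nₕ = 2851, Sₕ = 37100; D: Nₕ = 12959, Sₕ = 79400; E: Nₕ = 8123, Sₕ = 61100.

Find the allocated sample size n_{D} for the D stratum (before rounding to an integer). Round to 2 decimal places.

Neyman allocation: nₕ = n·NₕSₕ / Σⱼ NⱼSⱼ.
Σ NⱼSⱼ = 2851·37100 + 12959·79400 + 8123·61100 = 1.631032 × 10^9.
n_{D} = 544·12959·79400 / (1.631032 × 10^9) = 343.19.

343.19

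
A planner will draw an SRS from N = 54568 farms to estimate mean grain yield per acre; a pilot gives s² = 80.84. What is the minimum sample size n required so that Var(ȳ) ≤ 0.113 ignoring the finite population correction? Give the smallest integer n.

716

Without fpc, n₀ = s²/D = 80.84/0.113 = 715.3982.
Rounding up, n = 716.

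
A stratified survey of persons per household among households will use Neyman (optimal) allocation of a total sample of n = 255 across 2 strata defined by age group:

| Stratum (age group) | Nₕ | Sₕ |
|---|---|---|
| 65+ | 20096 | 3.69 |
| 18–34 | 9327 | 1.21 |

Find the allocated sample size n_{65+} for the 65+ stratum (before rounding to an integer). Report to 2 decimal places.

Neyman allocation: nₕ = n·NₕSₕ / Σⱼ NⱼSⱼ.
Σ NⱼSⱼ = 20096·3.69 + 9327·1.21 = 85439.91.
n_{65+} = 255·20096·3.69 / 85439.91 = 221.32.

221.32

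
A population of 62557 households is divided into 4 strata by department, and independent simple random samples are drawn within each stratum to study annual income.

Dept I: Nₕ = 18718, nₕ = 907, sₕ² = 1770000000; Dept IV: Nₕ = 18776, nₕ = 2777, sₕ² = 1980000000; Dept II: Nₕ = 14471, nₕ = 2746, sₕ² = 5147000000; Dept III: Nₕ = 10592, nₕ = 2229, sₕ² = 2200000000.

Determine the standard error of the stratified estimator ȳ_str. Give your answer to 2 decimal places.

Var(ȳ_str) = Σₕ Wₕ²(1 − fₕ)sₕ²/nₕ with Wₕ = Nₕ/N, N = 62557.
Dept I: Wₕ = 0.29921512; term = 0.29921512²·(1 − 0.04845603)·1770000000/907 = 166250.09.
Dept IV: Wₕ = 0.30014227; term = 0.30014227²·(1 − 0.14790158)·1980000000/2777 = 54731.002.
Dept II: Wₕ = 0.23132503; term = 0.23132503²·(1 − 0.18975883)·5147000000/2746 = 81266.808.
Dept III: Wₕ = 0.16931758; term = 0.16931758²·(1 − 0.21044184)·2200000000/2229 = 22340.91.
Sum = 324588.81.
SE = √(324588.81) = 569.73.

569.73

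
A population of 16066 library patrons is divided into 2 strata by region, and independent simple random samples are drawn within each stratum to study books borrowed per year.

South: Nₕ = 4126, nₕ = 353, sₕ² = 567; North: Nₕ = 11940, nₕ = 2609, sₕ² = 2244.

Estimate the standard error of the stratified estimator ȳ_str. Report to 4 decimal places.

Var(ȳ_str) = Σₕ Wₕ²(1 − fₕ)sₕ²/nₕ with Wₕ = Nₕ/N, N = 16066.
South: Wₕ = 0.25681564; term = 0.25681564²·(1 − 0.08555502)·567/353 = 0.096874362.
North: Wₕ = 0.74318436; term = 0.74318436²·(1 − 0.21850921)·2244/2609 = 0.3712494.
Sum = 0.46812376.
SE = √(0.46812376) = 0.6842.

0.6842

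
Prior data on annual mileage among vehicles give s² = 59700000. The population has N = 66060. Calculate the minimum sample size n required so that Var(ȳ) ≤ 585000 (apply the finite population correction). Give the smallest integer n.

Without fpc, n₀ = s²/D = 59700000/585000 = 102.0513.
With fpc, (1 − n/N)·s²/n ≤ D requires n ≥ n₀/(1 + n₀/N) = 102.0513/(1 + 102.0513/66060) = 101.8939.
Rounding up, n = 102.

102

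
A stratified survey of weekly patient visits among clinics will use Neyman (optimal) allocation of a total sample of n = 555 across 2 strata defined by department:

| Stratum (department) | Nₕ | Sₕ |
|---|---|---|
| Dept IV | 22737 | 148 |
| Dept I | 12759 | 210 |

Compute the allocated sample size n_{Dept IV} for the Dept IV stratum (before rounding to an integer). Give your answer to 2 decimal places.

308.98

Neyman allocation: nₕ = n·NₕSₕ / Σⱼ NⱼSⱼ.
Σ NⱼSⱼ = 22737·148 + 12759·210 = 6.044466 × 10^6.
n_{Dept IV} = 555·22737·148 / (6.044466 × 10^6) = 308.98.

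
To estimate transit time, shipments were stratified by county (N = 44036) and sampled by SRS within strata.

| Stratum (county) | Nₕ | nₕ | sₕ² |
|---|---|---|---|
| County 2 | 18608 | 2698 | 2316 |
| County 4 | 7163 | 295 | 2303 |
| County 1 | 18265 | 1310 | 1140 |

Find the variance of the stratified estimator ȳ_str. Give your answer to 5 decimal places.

0.46808

Var(ȳ_str) = Σₕ Wₕ²(1 − fₕ)sₕ²/nₕ with Wₕ = Nₕ/N, N = 44036.
County 2: Wₕ = 0.42256336; term = 0.42256336²·(1 − 0.14499140)·2316/2698 = 0.13105414.
County 4: Wₕ = 0.16266237; term = 0.16266237²·(1 − 0.04118386)·2303/295 = 0.198053.
County 1: Wₕ = 0.41477428; term = 0.41477428²·(1 − 0.07172187)·1140/1310 = 0.13897456.
Sum = 0.4680817.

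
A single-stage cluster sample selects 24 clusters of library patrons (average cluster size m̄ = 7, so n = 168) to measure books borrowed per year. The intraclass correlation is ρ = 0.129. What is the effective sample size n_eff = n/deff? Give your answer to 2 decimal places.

94.70

deff = 1 + (7 − 1)·0.129 = 1 + 0.774 = 1.774.
n_eff = 168 / 1.774 = 94.70.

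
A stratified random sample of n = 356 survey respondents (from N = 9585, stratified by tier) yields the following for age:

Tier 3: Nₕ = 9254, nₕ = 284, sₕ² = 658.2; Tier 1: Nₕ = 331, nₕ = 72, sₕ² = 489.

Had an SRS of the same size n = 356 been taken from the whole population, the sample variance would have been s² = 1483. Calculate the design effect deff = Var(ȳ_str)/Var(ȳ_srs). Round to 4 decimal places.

0.5236

Var(ȳ_str) = Σ Wₕ²(1−fₕ)sₕ²/nₕ with Wₕ = Nₕ/9585:
  Tier 3: (9254/9585)²·(1−284/9254)·658.2/284 = 2.0940027
  Tier 1: (331/9585)²·(1−72/331)·489/72 = 0.0063375279
  → Var(ȳ_str) = 2.1003402.
Var(ȳ_srs) = (1 − 356/9585)·1483/356 = 4.0110094.
deff = 2.1003402 / 4.0110094 = 0.5236.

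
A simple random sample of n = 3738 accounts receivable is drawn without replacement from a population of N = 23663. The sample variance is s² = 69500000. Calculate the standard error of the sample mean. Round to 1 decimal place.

Under SRS without replacement, Var(ȳ) = (1 − f)·s²/n with f = n/N = 3738/23663 = 0.15796814.
Var(ȳ) = (1 − 0.15796814)·69500000/3738 = 0.84203186·18592.83 = 15655.756.
SE(ȳ) = √(15655.756) = 125.1.

125.1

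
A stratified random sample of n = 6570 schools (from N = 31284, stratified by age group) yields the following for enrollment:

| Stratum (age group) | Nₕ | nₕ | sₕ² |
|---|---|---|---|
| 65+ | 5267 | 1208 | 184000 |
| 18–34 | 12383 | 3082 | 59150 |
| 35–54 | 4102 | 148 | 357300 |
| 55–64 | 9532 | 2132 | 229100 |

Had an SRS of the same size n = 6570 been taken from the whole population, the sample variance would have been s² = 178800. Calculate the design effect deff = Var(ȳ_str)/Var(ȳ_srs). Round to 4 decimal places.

Var(ȳ_str) = Σ Wₕ²(1−fₕ)sₕ²/nₕ with Wₕ = Nₕ/31284:
  65+: (5267/31284)²·(1−1208/5267)·184000/1208 = 3.3272751
  18–34: (12383/31284)²·(1−3082/12383)·59150/3082 = 2.2585675
  35–54: (4102/31284)²·(1−148/4102)·357300/148 = 40.009126
  55–64: (9532/31284)²·(1−2132/9532)·229100/2132 = 7.74478
  → Var(ȳ_str) = 53.339749.
Var(ȳ_srs) = (1 − 6570/31284)·178800/6570 = 21.49923.
deff = 53.339749 / 21.49923 = 2.4810.

2.4810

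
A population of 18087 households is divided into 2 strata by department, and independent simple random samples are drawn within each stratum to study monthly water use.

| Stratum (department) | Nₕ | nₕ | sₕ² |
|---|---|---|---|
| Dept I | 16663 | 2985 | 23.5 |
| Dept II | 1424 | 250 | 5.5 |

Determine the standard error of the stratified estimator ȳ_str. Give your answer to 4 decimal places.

0.0748

Var(ȳ_str) = Σₕ Wₕ²(1 − fₕ)sₕ²/nₕ with Wₕ = Nₕ/N, N = 18087.
Dept I: Wₕ = 0.92126942; term = 0.92126942²·(1 − 0.17913941)·23.5/2985 = 0.0054848688.
Dept II: Wₕ = 0.07873058; term = 0.07873058²·(1 − 0.17556180)·5.5/250 = 1.1242624 × 10^-4.
Sum = 0.005597295.
SE = √(0.005597295) = 0.0748.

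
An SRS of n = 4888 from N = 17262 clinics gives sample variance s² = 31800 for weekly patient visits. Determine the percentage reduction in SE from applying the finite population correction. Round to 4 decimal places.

f = n/N = 4888/17262 = 0.28316533.
SE_no-fpc = √(s²/n) = 2.5506329; SE_fpc = √((1−f)s²/n) = 2.1595211.
Ratio = √(1−f) = 0.84666089. Reduction = 100·(1 − 0.84666089) = 15.3339%.

15.3339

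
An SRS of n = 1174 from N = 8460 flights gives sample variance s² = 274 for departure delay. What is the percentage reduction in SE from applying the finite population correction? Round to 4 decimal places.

7.1976

f = n/N = 1174/8460 = 0.13877069.
SE_no-fpc = √(s²/n) = 0.48310467; SE_fpc = √((1−f)s²/n) = 0.44833293.
Ratio = √(1−f) = 0.92802441. Reduction = 100·(1 − 0.92802441) = 7.1976%.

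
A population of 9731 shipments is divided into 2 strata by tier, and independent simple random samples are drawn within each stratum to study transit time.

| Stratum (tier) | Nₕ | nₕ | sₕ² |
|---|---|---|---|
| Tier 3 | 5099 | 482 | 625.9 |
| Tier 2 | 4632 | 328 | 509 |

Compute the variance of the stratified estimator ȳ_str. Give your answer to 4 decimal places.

Var(ȳ_str) = Σₕ Wₕ²(1 − fₕ)sₕ²/nₕ with Wₕ = Nₕ/N, N = 9731.
Tier 3: Wₕ = 0.52399548; term = 0.52399548²·(1 − 0.09452834)·625.9/482 = 0.32284038.
Tier 2: Wₕ = 0.47600452; term = 0.47600452²·(1 − 0.07081174)·509/328 = 0.32671555.
Sum = 0.64955593.

0.6496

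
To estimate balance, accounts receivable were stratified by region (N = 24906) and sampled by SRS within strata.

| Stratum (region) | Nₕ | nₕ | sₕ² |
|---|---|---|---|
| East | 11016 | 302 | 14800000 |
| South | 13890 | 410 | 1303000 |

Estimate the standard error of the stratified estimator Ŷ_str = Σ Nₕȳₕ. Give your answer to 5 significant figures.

Var(Ŷ_str) = Σₕ Nₕ²(1 − fₕ)sₕ²/nₕ.
East: 11016²·(1 − 302/11016)·14800000/302 = 5.7840274 × 10^12.
South: 13890²·(1 − 410/13890)·1303000/410 = 5.9504896 × 10^11.
Sum = 6.3790764 × 10^12.
SE = √(6.3790764 × 10^12) = 2.5257 × 10^6.

2.5257 × 10^6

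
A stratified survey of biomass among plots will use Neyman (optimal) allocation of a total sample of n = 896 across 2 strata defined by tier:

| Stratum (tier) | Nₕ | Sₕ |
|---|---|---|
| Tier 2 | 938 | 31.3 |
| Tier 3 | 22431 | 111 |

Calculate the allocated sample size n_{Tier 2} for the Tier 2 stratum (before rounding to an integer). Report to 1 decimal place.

10.4

Neyman allocation: nₕ = n·NₕSₕ / Σⱼ NⱼSⱼ.
Σ NⱼSⱼ = 938·31.3 + 22431·111 = 2.5192004 × 10^6.
n_{Tier 2} = 896·938·31.3 / (2.5192004 × 10^6) = 10.4.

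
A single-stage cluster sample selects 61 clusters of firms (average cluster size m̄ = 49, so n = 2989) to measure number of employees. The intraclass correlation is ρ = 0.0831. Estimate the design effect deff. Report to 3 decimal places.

deff = 1 + (49 − 1)·0.0831 = 1 + 3.9888 = 4.9888.

4.989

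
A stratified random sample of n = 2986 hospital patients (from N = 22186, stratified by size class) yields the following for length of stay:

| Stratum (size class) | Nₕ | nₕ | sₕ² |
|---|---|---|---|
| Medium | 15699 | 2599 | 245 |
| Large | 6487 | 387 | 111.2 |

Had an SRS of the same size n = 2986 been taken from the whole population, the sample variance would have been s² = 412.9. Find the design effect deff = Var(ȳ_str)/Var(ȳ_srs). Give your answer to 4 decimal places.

Var(ȳ_str) = Σ Wₕ²(1−fₕ)sₕ²/nₕ with Wₕ = Nₕ/22186:
  Medium: (15699/22186)²·(1−2599/15699)·245/2599 = 0.03938629
  Large: (6487/22186)²·(1−387/6487)·111.2/387 = 0.02309987
  → Var(ȳ_str) = 0.06248616.
Var(ȳ_srs) = (1 − 2986/22186)·412.9/2986 = 0.1196678.
deff = 0.06248616 / 0.1196678 = 0.5222.

0.5222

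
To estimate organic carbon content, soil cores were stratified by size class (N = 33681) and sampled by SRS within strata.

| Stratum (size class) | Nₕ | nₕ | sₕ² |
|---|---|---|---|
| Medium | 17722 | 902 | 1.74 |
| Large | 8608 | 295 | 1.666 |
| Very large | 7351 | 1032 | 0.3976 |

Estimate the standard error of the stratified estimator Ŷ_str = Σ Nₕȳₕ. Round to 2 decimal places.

998.52

Var(Ŷ_str) = Σₕ Nₕ²(1 − fₕ)sₕ²/nₕ.
Medium: 17722²·(1 − 902/17722)·1.74/902 = 575017.99.
Large: 8608²·(1 − 295/8608)·1.666/295 = 404122.49.
Very large: 7351²·(1 − 1032/7351)·0.3976/1032 = 17896.226.
Sum = 997036.71.
SE = √(997036.71) = 998.52.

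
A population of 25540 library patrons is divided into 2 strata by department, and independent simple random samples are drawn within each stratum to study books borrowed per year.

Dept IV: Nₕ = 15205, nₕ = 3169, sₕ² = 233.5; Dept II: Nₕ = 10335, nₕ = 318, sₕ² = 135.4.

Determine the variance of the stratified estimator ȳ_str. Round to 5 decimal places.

Var(ȳ_str) = Σₕ Wₕ²(1 − fₕ)sₕ²/nₕ with Wₕ = Nₕ/N, N = 25540.
Dept IV: Wₕ = 0.59534064; term = 0.59534064²·(1 − 0.20841828)·233.5/3169 = 0.020672427.
Dept II: Wₕ = 0.40465936; term = 0.40465936²·(1 − 0.03076923)·135.4/318 = 0.067576845.
Sum = 0.088249272.

0.08825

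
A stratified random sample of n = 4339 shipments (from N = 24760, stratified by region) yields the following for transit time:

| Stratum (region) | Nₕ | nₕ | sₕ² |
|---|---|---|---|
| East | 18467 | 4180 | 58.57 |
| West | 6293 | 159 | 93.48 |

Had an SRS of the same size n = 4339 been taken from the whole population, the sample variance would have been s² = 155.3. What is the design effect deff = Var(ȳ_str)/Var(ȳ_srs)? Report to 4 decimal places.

1.4583

Var(ȳ_str) = Σ Wₕ²(1−fₕ)sₕ²/nₕ with Wₕ = Nₕ/24760:
  East: (18467/24760)²·(1−4180/18467)·58.57/4180 = 0.0060302464
  West: (6293/24760)²·(1−159/6293)·93.48/159 = 0.037018754
  → Var(ȳ_str) = 0.043049.
Var(ȳ_srs) = (1 − 4339/24760)·155.3/4339 = 0.029519444.
deff = 0.043049 / 0.029519444 = 1.4583.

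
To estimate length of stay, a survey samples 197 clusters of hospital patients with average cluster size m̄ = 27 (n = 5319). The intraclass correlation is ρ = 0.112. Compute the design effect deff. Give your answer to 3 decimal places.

3.912

deff = 1 + (27 − 1)·0.112 = 1 + 2.912 = 3.912.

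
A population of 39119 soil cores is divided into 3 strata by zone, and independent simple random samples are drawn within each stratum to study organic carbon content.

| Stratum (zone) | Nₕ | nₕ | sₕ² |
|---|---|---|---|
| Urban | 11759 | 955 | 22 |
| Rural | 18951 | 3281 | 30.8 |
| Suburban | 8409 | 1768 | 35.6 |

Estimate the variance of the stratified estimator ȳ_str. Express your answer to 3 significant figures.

0.00447

Var(ȳ_str) = Σₕ Wₕ²(1 − fₕ)sₕ²/nₕ with Wₕ = Nₕ/N, N = 39119.
Urban: Wₕ = 0.30059562; term = 0.30059562²·(1 − 0.08121439)·22/955 = 0.0019124883.
Rural: Wₕ = 0.48444490; term = 0.48444490²·(1 − 0.17313071)·30.8/3281 = 0.0018216718.
Suburban: Wₕ = 0.21495948; term = 0.21495948²·(1 − 0.21025092)·35.6/1768 = 7.3480158 × 10^-4.
Sum = 0.0044689617.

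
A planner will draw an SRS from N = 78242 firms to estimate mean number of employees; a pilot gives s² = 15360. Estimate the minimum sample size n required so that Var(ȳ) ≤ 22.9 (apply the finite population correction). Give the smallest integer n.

666

Without fpc, n₀ = s²/D = 15360/22.9 = 670.7424.
With fpc, (1 − n/N)·s²/n ≤ D requires n ≥ n₀/(1 + n₀/N) = 670.7424/(1 + 670.7424/78242) = 665.0412.
Rounding up, n = 666.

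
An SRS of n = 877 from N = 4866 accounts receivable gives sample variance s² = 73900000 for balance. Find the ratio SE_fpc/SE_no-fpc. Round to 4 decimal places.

0.9054

f = n/N = 877/4866 = 0.18023017.
SE_no-fpc = √(s²/n) = 290.28355; SE_fpc = √((1−f)s²/n) = 262.82604.
Ratio = √(1−f) = 0.90541142.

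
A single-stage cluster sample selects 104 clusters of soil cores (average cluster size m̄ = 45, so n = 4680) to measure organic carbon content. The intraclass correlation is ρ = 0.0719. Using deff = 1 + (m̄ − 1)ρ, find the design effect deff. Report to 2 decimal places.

deff = 1 + (45 − 1)·0.0719 = 1 + 3.1636 = 4.1636.

4.16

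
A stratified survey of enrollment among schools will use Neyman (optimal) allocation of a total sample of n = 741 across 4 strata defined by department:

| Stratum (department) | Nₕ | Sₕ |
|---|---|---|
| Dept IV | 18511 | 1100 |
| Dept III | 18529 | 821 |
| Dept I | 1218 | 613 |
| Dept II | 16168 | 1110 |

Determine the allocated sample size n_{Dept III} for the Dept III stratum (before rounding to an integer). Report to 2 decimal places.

207.72

Neyman allocation: nₕ = n·NₕSₕ / Σⱼ NⱼSⱼ.
Σ NⱼSⱼ = 18511·1100 + 18529·821 + 1218·613 + 16168·1110 = 5.4267523 × 10^7.
n_{Dept III} = 741·18529·821 / (5.4267523 × 10^7) = 207.72.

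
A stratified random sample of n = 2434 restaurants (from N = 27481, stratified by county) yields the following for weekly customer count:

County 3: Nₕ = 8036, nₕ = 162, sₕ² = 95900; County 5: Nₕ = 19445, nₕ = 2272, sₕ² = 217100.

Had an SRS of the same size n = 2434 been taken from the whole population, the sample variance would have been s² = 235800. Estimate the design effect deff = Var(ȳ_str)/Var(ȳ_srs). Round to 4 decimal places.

1.0402

Var(ȳ_str) = Σ Wₕ²(1−fₕ)sₕ²/nₕ with Wₕ = Nₕ/27481:
  County 3: (8036/27481)²·(1−162/8036)·95900/162 = 49.599108
  County 5: (19445/27481)²·(1−2272/19445)·217100/2272 = 42.251346
  → Var(ȳ_str) = 91.850454.
Var(ȳ_srs) = (1 − 2434/27481)·235800/2434 = 88.297094.
deff = 91.850454 / 88.297094 = 1.0402.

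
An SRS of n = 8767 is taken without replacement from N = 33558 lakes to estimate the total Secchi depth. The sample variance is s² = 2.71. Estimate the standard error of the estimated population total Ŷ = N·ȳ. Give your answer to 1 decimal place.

507.1

Var(Ŷ) = N²·Var(ȳ) = N²·(1 − n/N)·s²/n.
f = 8767/33558 = 0.26124918; Var(ȳ) = 0.73875082·2.71/8767 = 2.2835802 × 10^-4.
Var(Ŷ) = 33558² · (2.2835802 × 10^-4) = 257162.96.
SE(Ŷ) = √(257162.96) = 507.1.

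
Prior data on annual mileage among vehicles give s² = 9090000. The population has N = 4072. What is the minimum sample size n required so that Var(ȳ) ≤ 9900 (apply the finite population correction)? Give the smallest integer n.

Without fpc, n₀ = s²/D = 9090000/9900 = 918.1818.
With fpc, (1 − n/N)·s²/n ≤ D requires n ≥ n₀/(1 + n₀/N) = 918.1818/(1 + 918.1818/4072) = 749.2385.
Rounding up, n = 750.

750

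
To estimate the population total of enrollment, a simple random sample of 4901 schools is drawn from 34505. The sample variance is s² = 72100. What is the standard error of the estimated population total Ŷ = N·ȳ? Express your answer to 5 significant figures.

Var(Ŷ) = N²·Var(ȳ) = N²·(1 − n/N)·s²/n.
f = 4901/34505 = 0.14203739; Var(ȳ) = 0.85796261·72100/4901 = 12.621731.
Var(Ŷ) = 34505² · 12.621731 = 1.502737 × 10^10.
SE(Ŷ) = √(1.502737 × 10^10) = 122590.

122590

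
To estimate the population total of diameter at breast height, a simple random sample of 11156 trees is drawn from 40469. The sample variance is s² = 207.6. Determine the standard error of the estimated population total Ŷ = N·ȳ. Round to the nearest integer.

Var(Ŷ) = N²·Var(ȳ) = N²·(1 − n/N)·s²/n.
f = 11156/40469 = 0.27566780; Var(ȳ) = 0.72433220·207.6/11156 = 0.013478968.
Var(Ŷ) = 40469² · 0.013478968 = 2.2075045 × 10^7.
SE(Ŷ) = √(2.2075045 × 10^7) = 4698.

4698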